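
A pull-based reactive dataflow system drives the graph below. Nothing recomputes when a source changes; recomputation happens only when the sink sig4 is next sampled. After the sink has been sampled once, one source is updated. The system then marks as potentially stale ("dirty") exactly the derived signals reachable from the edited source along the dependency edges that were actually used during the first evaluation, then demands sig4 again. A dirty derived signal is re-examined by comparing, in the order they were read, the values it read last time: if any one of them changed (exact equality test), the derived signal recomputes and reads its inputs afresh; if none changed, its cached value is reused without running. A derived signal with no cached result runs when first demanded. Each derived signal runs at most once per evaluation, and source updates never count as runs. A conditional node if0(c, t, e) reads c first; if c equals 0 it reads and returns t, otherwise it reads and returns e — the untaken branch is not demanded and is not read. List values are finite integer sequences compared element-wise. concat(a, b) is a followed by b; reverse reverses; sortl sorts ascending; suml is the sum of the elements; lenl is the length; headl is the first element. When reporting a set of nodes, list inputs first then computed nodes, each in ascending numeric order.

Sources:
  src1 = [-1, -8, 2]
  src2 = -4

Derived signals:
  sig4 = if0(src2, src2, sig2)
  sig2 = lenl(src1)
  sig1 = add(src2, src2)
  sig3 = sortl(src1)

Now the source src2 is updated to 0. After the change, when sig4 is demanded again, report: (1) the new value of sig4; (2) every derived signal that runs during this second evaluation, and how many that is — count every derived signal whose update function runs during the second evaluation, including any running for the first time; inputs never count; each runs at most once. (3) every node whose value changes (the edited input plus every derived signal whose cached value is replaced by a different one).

First evaluation (everything demanded from the output):
  sig2 = lenl([-1, -8, 2]) = 3
  sig4 = if0(src2=-4 -> else branch sig2) = 3

Propagation after the edit:
  sig4: runs — src2 -4->0; result 0.

New value of sig4: 0.
Derived signals that run: sig4 — 1 in total.
Values that change: src2, sig4.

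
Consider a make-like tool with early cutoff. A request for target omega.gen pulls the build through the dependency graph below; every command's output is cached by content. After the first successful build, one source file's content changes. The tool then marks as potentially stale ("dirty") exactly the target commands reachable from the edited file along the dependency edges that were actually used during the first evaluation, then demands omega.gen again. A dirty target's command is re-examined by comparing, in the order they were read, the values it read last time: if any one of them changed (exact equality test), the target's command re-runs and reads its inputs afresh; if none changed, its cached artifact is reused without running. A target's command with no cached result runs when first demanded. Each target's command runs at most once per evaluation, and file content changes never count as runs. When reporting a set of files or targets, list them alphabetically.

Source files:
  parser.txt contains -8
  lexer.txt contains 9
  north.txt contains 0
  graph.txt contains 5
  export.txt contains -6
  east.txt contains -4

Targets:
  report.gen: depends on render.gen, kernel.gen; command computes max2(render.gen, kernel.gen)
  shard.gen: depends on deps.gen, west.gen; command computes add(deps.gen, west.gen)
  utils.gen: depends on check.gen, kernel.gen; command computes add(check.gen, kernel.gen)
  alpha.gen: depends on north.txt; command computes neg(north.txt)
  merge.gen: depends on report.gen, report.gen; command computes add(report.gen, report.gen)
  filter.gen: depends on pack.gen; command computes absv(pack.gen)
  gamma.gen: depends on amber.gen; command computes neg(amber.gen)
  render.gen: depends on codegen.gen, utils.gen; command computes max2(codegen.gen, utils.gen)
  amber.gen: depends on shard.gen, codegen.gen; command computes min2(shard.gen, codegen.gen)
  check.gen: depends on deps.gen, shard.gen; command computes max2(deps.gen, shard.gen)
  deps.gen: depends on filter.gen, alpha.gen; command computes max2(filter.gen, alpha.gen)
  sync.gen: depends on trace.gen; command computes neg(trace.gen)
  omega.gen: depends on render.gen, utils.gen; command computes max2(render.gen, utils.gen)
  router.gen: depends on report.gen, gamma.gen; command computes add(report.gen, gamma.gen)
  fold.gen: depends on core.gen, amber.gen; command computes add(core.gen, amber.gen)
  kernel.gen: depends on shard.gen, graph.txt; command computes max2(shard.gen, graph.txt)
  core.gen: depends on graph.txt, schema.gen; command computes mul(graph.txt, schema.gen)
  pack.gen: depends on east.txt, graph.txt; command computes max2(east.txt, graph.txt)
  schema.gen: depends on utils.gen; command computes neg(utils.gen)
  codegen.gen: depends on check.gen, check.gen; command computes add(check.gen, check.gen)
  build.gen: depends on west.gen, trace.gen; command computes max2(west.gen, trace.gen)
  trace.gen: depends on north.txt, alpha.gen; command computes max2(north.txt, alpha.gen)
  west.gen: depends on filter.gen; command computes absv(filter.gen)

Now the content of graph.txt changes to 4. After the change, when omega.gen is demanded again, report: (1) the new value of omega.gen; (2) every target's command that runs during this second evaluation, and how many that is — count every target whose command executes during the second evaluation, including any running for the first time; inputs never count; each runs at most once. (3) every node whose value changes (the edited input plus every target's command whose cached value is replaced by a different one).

First demand of the output computes:
  alpha.gen = neg(0) = 0
  pack.gen = max2(-4, 5) = 5
  filter.gen = absv(5) = 5
  deps.gen = max2(5, 0) = 5
  west.gen = absv(5) = 5
  shard.gen = add(5, 5) = 10
  check.gen = max2(5, 10) = 10
  codegen.gen = add(10, 10) = 20
  kernel.gen = max2(10, 5) = 10
  utils.gen = add(10, 10) = 20
  render.gen = max2(20, 20) = 20
  omega.gen = max2(20, 20) = 20

After the edit, cleaning proceeds:
  pack.gen: a read changed (graph.txt 5->4) — executes, giving 4.
  filter.gen: a read changed (pack.gen 5->4) — executes, giving 4.
  deps.gen: a read changed (filter.gen 5->4) — executes, giving 4.
  west.gen: a read changed (filter.gen 5->4) — executes, giving 4.
  shard.gen: a read changed (deps.gen 5->4; west.gen 5->4) — executes, giving 8.
  check.gen: a read changed (deps.gen 5->4; shard.gen 10->8) — executes, giving 8.
  codegen.gen: a read changed (check.gen 10->8; check.gen 10->8) — executes, giving 16.
  kernel.gen: a read changed (shard.gen 10->8; graph.txt 5->4) — executes, giving 8.
  utils.gen: a read changed (check.gen 10->8; kernel.gen 10->8) — executes, giving 16.
  render.gen: a read changed (codegen.gen 20->16; utils.gen 20->16) — executes, giving 16.
  omega.gen: a read changed (render.gen 20->16; utils.gen 20->16) — executes, giving 16.

Demanding omega.gen again yields 16.
11 target commands run: check.gen, codegen.gen, deps.gen, filter.gen, kernel.gen, omega.gen, pack.gen, render.gen, shard.gen, utils.gen, west.gen.
The nodes whose values change: check.gen, codegen.gen, deps.gen, filter.gen, graph.txt, kernel.gen, omega.gen, pack.gen, render.gen, shard.gen, utils.gen, west.gen.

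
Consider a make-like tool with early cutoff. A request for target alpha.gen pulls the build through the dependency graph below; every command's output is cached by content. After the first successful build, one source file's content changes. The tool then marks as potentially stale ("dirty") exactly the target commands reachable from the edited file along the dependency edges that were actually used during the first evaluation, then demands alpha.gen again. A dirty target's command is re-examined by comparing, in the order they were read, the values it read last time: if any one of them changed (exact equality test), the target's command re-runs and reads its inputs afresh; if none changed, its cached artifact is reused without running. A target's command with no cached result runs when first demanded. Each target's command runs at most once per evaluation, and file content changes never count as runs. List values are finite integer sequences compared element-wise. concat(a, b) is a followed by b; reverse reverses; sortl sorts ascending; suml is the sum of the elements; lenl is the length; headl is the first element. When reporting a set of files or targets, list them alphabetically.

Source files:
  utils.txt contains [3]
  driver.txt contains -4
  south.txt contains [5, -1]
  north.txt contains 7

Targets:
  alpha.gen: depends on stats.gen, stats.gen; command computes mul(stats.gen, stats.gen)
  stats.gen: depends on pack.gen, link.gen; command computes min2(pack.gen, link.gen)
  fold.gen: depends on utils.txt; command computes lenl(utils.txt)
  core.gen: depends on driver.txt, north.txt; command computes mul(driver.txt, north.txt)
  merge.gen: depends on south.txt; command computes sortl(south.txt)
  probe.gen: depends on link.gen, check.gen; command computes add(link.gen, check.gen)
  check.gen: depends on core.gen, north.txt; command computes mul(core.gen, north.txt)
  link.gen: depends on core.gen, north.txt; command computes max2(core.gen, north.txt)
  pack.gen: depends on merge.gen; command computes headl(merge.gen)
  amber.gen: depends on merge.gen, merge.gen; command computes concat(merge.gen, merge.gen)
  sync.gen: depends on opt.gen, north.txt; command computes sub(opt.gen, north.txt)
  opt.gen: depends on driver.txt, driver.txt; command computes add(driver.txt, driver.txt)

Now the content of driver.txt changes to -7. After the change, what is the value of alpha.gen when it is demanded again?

First demand of the output computes:
  core.gen = mul(-4, 7) = -28
  link.gen = max2(-28, 7) = 7
  merge.gen = sortl([5, -1]) = [-1, 5]
  pack.gen = headl([-1, 5]) = -1
  stats.gen = min2(-1, 7) = -1
  alpha.gen = mul(-1, -1) = 1

After the edit, cleaning proceeds:
  core.gen: a read changed (driver.txt -4->-7) — executes, giving -49.
  link.gen: a read changed (core.gen -28->-49) — executes, giving 7 — identical to its old value.
  stats.gen: dirty, but its reads are unchanged (pack.gen unchanged, link.gen unchanged); cached -1 stands.
  alpha.gen: dirty, but its reads are unchanged (stats.gen unchanged, stats.gen unchanged); cached 1 stands.

Note the absorption at link.gen: it re-runs yet its value is the same, leaving the output's value untouched.

Demanding alpha.gen again yields 1.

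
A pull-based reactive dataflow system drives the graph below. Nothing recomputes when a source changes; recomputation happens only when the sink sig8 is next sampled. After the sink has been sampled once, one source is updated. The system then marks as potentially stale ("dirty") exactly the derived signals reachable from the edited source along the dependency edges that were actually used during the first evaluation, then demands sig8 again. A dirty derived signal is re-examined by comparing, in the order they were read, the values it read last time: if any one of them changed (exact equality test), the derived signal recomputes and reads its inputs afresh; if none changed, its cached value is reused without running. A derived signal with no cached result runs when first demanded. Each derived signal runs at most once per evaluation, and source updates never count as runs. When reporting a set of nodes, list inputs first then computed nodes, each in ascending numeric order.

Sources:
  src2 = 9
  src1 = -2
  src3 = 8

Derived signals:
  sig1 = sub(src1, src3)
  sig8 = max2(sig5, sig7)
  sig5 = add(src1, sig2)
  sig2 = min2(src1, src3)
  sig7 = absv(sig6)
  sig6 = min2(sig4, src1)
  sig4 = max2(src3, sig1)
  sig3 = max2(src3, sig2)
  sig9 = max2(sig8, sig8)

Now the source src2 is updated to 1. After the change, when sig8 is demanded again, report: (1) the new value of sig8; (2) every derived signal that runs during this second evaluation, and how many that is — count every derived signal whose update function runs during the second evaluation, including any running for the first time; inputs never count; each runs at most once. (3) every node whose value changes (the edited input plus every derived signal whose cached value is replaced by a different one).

New value of sig8: 2.
Derived signals that run: none — 0 in total.
Values that change: src2.
Key observation: src2 is never demanded by the output, so the edit triggers no recomputation at all.

First evaluation (everything demanded from the output):
  sig1 = sub(-2, 8) = -10
  sig2 = min2(-2, 8) = -2
  sig4 = max2(8, -10) = 8
  sig5 = add(-2, -2) = -4
  sig6 = min2(8, -2) = -2
  sig7 = absv(-2) = 2
  sig8 = max2(-4, 2) = 2

Propagation after the edit:
  src2 feeds no computation that the output demands — nothing is marked dirty and nothing runs.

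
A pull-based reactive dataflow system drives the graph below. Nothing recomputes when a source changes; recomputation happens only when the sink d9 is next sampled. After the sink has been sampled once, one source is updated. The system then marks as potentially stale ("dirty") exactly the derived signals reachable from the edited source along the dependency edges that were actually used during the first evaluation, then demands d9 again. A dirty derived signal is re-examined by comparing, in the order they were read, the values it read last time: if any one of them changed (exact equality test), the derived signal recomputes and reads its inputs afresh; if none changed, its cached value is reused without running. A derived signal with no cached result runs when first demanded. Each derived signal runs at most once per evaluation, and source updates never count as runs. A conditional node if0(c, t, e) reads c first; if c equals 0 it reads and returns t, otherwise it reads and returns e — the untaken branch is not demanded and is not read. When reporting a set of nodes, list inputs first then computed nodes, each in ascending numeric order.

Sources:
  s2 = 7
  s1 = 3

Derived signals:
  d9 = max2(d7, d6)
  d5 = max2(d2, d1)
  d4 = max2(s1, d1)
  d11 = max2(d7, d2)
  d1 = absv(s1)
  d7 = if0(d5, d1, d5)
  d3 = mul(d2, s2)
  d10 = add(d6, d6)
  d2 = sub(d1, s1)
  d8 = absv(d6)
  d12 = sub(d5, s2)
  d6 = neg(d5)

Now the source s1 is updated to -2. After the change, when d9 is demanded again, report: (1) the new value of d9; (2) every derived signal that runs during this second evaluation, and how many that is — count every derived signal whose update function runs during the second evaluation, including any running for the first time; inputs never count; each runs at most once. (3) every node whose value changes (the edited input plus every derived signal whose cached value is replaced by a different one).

New value of d9: 4.
Derived signals that run: d1, d2, d5, d6, d7, d9 — 6 in total.
Values that change: s1, d1, d2, d5, d6, d7, d9.

First evaluation (everything demanded from the output):
  d1 = absv(3) = 3
  d2 = sub(3, 3) = 0
  d5 = max2(0, 3) = 3
  d6 = neg(3) = -3
  d7 = if0(d5=3 -> else branch d5) = 3
  d9 = max2(3, -3) = 3

Propagation after the edit:
  d1: runs — s1 3->-2; result 2.
  d2: runs — d1 3->2; s1 3->-2; result 4.
  d5: runs — d2 0->4; d1 3->2; result 4.
  d6: runs — d5 3->4; result -4.
  d7: runs — d5 3->4; d5 3->4; result 4.
  d9: runs — d7 3->4; d6 -3->-4; result 4.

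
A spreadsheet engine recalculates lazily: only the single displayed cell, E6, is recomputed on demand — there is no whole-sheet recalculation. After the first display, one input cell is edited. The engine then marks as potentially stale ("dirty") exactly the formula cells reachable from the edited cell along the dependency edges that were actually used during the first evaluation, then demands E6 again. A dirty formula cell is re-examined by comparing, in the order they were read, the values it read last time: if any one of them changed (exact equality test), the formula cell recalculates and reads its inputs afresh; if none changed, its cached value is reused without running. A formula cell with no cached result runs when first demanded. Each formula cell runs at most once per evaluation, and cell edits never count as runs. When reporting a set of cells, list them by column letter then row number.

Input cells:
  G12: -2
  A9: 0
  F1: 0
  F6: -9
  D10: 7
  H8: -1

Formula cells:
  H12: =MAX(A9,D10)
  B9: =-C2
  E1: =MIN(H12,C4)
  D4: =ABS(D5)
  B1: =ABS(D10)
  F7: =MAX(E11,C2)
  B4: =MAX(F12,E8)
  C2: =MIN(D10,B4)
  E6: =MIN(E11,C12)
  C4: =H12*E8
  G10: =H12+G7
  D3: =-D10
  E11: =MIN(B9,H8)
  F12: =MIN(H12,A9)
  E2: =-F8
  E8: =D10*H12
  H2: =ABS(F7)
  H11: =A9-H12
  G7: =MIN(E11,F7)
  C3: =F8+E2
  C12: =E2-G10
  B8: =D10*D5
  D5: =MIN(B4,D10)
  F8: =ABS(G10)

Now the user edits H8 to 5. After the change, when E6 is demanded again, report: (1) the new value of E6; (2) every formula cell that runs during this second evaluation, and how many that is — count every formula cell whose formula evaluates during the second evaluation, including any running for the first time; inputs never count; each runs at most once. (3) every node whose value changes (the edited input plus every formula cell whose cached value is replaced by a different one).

First evaluation (everything demanded from the output):
  H12 = MAX(0, 7) = 7
  E8 = 7 * 7 = 49
  F12 = MIN(7, 0) = 0
  B4 = MAX(0, 49) = 49
  C2 = MIN(7, 49) = 7
  B9 = -(7) = -7
  E11 = MIN(-7, -1) = -7
  F7 = MAX(-7, 7) = 7
  G7 = MIN(-7, 7) = -7
  G10 = 7 + -7 = 0
  F8 = ABS(0) = 0
  E2 = -(0) = 0
  C12 = 0 - 0 = 0
  E6 = MIN(-7, 0) = -7

Propagation after the edit:
  E11: runs — H8 -1->5; result -7 (same value as before).
  F7: checked — values it read are unchanged (E11 unchanged, C2 unchanged); reused cached 7 without running.
  G7: checked — values it read are unchanged (E11 unchanged, F7 unchanged); reused cached -7 without running.
  G10: checked — values it read are unchanged (H12 unchanged, G7 unchanged); reused cached 0 without running.
  F8: checked — values it read are unchanged (G10 unchanged); reused cached 0 without running.
  E2: checked — values it read are unchanged (F8 unchanged); reused cached 0 without running.
  C12: checked — values it read are unchanged (E2 unchanged, G10 unchanged); reused cached 0 without running.
  E6: checked — values it read are unchanged (E11 unchanged, C12 unchanged); reused cached -7 without running.

Key observation: the change is absorbed at E11 — it re-runs but produces the same value, and the output's value is unchanged.

New value of E6: -7.
Formula cells that run: E11 — 1 in total.
Values that change: H8.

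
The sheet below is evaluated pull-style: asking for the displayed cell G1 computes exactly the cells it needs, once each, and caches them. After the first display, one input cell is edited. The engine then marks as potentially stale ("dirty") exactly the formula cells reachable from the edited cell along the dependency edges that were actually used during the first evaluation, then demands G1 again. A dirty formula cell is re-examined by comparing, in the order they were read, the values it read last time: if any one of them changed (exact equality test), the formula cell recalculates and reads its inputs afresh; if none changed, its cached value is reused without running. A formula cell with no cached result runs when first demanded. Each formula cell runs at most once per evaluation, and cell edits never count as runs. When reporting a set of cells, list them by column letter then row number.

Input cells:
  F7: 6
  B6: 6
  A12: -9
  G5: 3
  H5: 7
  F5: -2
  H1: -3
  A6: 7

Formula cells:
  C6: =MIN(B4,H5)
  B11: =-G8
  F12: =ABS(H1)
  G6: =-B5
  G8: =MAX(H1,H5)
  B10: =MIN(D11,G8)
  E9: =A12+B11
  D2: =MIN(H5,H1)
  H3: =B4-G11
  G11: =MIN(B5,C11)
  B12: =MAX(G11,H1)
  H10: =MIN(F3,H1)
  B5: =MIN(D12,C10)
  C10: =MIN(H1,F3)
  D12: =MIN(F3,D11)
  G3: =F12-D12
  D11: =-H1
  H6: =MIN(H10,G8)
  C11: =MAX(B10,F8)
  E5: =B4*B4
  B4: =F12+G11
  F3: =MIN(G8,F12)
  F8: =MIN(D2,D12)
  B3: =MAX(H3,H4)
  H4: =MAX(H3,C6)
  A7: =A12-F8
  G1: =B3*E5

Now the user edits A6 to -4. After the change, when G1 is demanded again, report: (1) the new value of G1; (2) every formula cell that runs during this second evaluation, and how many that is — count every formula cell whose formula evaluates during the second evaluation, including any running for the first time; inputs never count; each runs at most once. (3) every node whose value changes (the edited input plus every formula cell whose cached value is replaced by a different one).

Demanding G1 again yields 0.
0 formula cells run: none.
The nodes whose values change: A6.
Note the shortcut — nothing in the graph depends on A6 at all, so no recomputation happens.

First demand of the output computes:
  D2 = MIN(7, -3) = -3
  D11 = -(-3) = 3
  F12 = ABS(-3) = 3
  G8 = MAX(-3, 7) = 7
  B10 = MIN(3, 7) = 3
  F3 = MIN(7, 3) = 3
  C10 = MIN(-3, 3) = -3
  D12 = MIN(3, 3) = 3
  B5 = MIN(3, -3) = -3
  F8 = MIN(-3, 3) = -3
  C11 = MAX(3, -3) = 3
  G11 = MIN(-3, 3) = -3
  B4 = 3 + -3 = 0
  C6 = MIN(0, 7) = 0
  E5 = 0 * 0 = 0
  H3 = 0 - -3 = 3
  H4 = MAX(3, 0) = 3
  B3 = MAX(3, 3) = 3
  G1 = 3 * 0 = 0

After the edit, cleaning proceeds:
  no node depends on A6 at all; the second demand re-runs nothing.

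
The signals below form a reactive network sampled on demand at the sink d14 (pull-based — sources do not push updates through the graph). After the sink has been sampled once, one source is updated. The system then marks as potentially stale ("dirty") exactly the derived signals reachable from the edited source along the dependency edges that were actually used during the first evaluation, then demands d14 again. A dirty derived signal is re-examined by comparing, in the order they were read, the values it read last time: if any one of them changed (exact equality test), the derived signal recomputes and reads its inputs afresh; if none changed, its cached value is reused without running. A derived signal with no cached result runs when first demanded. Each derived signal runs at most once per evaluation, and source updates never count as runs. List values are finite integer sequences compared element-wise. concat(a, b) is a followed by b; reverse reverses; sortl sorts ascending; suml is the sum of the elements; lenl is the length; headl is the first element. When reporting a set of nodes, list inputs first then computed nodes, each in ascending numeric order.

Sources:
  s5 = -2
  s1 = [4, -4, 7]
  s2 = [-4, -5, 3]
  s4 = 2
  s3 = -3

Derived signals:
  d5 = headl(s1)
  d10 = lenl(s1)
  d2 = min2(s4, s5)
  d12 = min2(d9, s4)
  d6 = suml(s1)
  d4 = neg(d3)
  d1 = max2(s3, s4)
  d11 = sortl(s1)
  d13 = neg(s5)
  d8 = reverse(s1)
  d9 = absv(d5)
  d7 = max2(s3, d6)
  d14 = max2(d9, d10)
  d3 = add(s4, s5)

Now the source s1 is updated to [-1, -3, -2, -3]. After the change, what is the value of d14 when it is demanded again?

d14 now evaluates to 4.

Initial pass — values computed on the first demand:
  d5 = headl([4, -4, 7]) = 4
  d9 = absv(4) = 4
  d10 = lenl([4, -4, 7]) = 3
  d14 = max2(4, 3) = 4

Second demand — change propagation:
  d5: re-runs because s1 [4, -4, 7]->[-1, -3, -2, -3]; new result -1.
  d9: re-runs because d5 4->-1; new result 1.
  d10: re-runs because s1 [4, -4, 7]->[-1, -3, -2, -3]; new result 4.
  d14: re-runs because d9 4->1; d10 3->4; new result 4 (unchanged).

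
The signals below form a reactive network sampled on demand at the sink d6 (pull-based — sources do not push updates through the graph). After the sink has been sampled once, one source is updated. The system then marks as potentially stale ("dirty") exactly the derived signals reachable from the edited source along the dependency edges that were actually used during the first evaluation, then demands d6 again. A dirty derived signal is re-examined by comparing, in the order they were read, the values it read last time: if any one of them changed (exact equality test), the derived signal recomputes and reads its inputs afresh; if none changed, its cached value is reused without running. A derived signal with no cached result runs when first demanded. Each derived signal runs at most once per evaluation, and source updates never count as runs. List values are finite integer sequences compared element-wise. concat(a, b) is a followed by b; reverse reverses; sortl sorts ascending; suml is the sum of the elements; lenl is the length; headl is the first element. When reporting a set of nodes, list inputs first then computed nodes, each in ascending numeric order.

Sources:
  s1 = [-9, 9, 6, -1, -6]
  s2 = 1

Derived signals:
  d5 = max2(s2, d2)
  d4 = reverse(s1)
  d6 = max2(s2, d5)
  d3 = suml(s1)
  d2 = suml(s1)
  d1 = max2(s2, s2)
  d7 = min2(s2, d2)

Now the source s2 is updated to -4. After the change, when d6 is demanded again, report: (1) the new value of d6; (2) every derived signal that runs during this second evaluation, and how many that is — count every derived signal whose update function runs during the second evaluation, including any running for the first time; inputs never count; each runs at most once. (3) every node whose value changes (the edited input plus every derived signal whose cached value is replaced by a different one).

d6 now evaluates to -1.
Run set: d5, d6 (2 run).
Changed values: s2, d5, d6.

Initial pass — values computed on the first demand:
  d2 = suml([-9, 9, 6, -1, -6]) = -1
  d5 = max2(1, -1) = 1
  d6 = max2(1, 1) = 1

Second demand — change propagation:
  d5: re-runs because s2 1->-4; new result -1.
  d6: re-runs because s2 1->-4; d5 1->-1; new result -1.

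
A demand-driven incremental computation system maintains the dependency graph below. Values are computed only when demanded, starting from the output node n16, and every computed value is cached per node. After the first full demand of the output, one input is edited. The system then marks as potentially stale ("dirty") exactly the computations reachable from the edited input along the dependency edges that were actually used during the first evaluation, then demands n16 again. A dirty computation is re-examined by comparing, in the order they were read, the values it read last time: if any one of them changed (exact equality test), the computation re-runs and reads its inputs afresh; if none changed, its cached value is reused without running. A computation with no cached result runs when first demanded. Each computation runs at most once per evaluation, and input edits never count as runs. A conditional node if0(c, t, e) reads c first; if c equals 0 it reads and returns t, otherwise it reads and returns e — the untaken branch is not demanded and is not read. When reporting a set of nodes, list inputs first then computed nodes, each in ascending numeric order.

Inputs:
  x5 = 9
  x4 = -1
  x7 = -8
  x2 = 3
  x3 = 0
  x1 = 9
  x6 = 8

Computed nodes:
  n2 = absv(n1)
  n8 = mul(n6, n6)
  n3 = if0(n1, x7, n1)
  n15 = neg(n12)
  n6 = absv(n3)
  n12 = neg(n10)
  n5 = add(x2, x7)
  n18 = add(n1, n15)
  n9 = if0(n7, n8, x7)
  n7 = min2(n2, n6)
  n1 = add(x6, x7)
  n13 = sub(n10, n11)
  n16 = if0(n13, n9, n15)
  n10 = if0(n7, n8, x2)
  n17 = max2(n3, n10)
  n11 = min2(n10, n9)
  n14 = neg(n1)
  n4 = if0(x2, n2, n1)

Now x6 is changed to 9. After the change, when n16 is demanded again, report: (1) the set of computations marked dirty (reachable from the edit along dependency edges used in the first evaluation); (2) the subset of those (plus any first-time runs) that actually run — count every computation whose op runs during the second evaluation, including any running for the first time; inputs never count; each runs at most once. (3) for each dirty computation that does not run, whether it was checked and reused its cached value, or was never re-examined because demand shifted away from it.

Marked dirty: n1, n2, n3, n6, n7, n8, n9, n10, n11, n13, n16.
Computations that run: n1, n2, n3, n6, n7, n9, n10, n11, n12, n13, n15, n16 — 12 in total.
Never re-examined (demand shifted away): n8.
Key observation: a condition flipped, so demand moved to the other branch — n8 is never re-examined.

First evaluation (everything demanded from the output):
  n1 = add(8, -8) = 0
  n2 = absv(0) = 0
  n3 = if0(n1=0 -> then branch x7) = -8
  n6 = absv(-8) = 8
  n7 = min2(0, 8) = 0
  n8 = mul(8, 8) = 64
  n9 = if0(n7=0 -> then branch n8) = 64
  n10 = if0(n7=0 -> then branch n8) = 64
  n11 = min2(64, 64) = 64
  n13 = sub(64, 64) = 0
  n16 = if0(n13=0 -> then branch n9) = 64

Propagation after the edit:
  n1: runs — x6 8->9; result 1.
  n2: runs — n1 0->1; result 1.
  n3: runs — n1 0->1; result 1.
  n6: runs — n3 -8->1; result 1.
  n7: runs — n2 0->1; n6 8->1; result 1.
  n8: marked dirty but never re-examined — demand shifted away from it.
  n9: runs — n7 0->1; result -8.
  n10: runs — n7 0->1; result 3.
  n11: runs — n10 64->3; n9 64->-8; result -8.
  n12: demanded for the first time — runs, produces -3.
  n13: runs — n10 64->3; n11 64->-8; result 11.
  n15: demanded for the first time — runs, produces 3.
  n16: runs — n13 0->11; n9 64->-8; result 3.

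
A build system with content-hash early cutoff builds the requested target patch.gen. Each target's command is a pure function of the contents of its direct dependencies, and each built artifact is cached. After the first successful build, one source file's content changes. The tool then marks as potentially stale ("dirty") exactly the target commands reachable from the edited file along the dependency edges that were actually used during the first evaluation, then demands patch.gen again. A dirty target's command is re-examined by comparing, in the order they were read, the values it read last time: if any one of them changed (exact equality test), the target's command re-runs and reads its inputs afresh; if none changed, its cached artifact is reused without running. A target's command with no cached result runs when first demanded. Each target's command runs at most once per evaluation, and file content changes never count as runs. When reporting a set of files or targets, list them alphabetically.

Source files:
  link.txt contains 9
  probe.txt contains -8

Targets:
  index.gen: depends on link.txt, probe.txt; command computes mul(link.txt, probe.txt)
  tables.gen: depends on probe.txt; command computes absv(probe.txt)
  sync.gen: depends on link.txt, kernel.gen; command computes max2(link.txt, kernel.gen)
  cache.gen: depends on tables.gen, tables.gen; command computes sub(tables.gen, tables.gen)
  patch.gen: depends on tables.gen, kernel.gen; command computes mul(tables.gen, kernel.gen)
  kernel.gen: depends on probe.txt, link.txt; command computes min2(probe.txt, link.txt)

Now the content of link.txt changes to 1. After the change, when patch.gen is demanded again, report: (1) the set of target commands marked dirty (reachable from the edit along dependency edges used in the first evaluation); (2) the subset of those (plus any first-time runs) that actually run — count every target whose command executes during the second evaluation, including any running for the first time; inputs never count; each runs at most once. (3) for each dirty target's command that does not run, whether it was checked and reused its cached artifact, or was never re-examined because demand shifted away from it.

Marked dirty: kernel.gen, patch.gen.
Target commands that run: kernel.gen — 1 in total.
Checked but reused from cache: patch.gen.
Key observation: the change is absorbed at kernel.gen — it re-runs but produces the same value, and the output's value is unchanged.

First evaluation (everything demanded from the output):
  kernel.gen = min2(-8, 9) = -8
  tables.gen = absv(-8) = 8
  patch.gen = mul(8, -8) = -64

Propagation after the edit:
  kernel.gen: runs — link.txt 9->1; result -8 (same value as before).
  patch.gen: checked — values it read are unchanged (tables.gen unchanged, kernel.gen unchanged); reused cached -64 without running.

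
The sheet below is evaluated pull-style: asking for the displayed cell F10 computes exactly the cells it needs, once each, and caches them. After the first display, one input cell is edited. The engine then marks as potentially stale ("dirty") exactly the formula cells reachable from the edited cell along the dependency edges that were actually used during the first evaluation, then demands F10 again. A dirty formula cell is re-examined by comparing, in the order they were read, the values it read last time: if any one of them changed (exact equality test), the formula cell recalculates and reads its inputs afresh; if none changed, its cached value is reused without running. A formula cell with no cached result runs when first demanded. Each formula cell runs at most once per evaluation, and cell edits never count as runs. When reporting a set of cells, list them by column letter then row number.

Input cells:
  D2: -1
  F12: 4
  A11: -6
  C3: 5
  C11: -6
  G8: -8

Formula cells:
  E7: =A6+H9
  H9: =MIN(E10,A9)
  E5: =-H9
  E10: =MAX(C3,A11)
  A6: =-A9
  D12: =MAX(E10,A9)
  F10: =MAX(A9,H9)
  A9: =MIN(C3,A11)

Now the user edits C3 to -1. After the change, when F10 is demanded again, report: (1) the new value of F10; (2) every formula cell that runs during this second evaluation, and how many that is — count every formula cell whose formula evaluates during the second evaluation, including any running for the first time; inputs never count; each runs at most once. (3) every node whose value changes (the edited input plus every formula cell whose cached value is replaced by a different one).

Demanding F10 again yields -6.
3 formula cells run: A9, E10, H9.
The nodes whose values change: C3, E10.
Note where the cutoff bites: F10 is checked, finds nothing changed, and keeps its cache.

First demand of the output computes:
  A9 = MIN(5, -6) = -6
  E10 = MAX(5, -6) = 5
  H9 = MIN(5, -6) = -6
  F10 = MAX(-6, -6) = -6

After the edit, cleaning proceeds:
  A9: a read changed (C3 5->-1) — executes, giving -6 — identical to its old value.
  E10: a read changed (C3 5->-1) — executes, giving -1.
  H9: a read changed (E10 5->-1) — executes, giving -6 — identical to its old value.
  F10: dirty, but its reads are unchanged (A9 unchanged, H9 unchanged); cached -6 stands.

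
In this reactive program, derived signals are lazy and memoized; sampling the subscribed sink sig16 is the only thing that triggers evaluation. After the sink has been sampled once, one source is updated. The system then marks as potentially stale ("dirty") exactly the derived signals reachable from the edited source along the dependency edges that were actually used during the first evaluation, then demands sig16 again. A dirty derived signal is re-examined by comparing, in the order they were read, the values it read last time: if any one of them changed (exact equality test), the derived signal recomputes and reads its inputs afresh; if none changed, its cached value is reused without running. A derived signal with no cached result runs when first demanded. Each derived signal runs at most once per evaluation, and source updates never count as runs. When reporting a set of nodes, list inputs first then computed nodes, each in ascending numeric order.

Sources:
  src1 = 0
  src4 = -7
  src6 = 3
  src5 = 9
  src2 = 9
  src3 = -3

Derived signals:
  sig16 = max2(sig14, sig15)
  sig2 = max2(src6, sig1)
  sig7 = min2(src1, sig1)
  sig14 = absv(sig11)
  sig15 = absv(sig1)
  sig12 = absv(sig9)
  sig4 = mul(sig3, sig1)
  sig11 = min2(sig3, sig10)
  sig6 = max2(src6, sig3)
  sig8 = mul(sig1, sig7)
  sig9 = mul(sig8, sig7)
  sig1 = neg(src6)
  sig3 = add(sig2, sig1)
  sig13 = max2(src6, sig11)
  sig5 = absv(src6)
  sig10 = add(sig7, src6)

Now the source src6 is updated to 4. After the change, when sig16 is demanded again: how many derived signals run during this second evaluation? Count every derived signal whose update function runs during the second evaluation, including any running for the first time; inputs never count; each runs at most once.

First demand of the output computes:
  sig1 = neg(3) = -3
  sig2 = max2(3, -3) = 3
  sig3 = add(3, -3) = 0
  sig7 = min2(0, -3) = -3
  sig10 = add(-3, 3) = 0
  sig11 = min2(0, 0) = 0
  sig14 = absv(0) = 0
  sig15 = absv(-3) = 3
  sig16 = max2(0, 3) = 3

After the edit, cleaning proceeds:
  sig1: a read changed (src6 3->4) — executes, giving -4.
  sig2: a read changed (src6 3->4; sig1 -3->-4) — executes, giving 4.
  sig3: a read changed (sig2 3->4; sig1 -3->-4) — executes, giving 0 — identical to its old value.
  sig7: a read changed (sig1 -3->-4) — executes, giving -4.
  sig10: a read changed (sig7 -3->-4; src6 3->4) — executes, giving 0 — identical to its old value.
  sig11: dirty, but its reads are unchanged (sig3 unchanged, sig10 unchanged); cached 0 stands.
  sig14: dirty, but its reads are unchanged (sig11 unchanged); cached 0 stands.
  sig15: a read changed (sig1 -3->-4) — executes, giving 4.
  sig16: a read changed (sig15 3->4) — executes, giving 4.

Note where the cutoff bites: sig11 is checked, finds nothing changed, and keeps its cache.

7 derived signals run: sig1, sig2, sig3, sig7, sig10, sig15, sig16.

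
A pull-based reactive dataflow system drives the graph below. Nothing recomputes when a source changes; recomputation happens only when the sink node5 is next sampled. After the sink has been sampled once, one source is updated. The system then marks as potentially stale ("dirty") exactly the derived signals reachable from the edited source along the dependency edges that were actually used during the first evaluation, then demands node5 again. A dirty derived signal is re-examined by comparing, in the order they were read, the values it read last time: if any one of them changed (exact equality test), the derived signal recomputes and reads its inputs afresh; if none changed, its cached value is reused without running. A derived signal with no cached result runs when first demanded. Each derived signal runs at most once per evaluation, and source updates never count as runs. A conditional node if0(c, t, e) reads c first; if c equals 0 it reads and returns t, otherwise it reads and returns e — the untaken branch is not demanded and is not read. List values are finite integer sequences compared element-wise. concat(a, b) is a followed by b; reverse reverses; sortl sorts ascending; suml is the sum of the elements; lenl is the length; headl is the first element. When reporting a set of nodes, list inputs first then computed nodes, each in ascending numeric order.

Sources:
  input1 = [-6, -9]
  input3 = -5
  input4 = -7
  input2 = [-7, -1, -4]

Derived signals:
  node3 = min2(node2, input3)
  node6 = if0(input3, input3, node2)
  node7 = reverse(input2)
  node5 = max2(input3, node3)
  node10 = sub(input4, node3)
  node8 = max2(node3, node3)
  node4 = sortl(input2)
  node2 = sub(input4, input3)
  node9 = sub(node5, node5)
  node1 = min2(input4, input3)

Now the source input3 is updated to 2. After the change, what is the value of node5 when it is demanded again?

First evaluation (everything demanded from the output):
  node2 = sub(-7, -5) = -2
  node3 = min2(-2, -5) = -5
  node5 = max2(-5, -5) = -5

Propagation after the edit:
  node2: runs — input3 -5->2; result -9.
  node3: runs — node2 -2->-9; input3 -5->2; result -9.
  node5: runs — input3 -5->2; node3 -5->-9; result 2.

New value of node5: 2.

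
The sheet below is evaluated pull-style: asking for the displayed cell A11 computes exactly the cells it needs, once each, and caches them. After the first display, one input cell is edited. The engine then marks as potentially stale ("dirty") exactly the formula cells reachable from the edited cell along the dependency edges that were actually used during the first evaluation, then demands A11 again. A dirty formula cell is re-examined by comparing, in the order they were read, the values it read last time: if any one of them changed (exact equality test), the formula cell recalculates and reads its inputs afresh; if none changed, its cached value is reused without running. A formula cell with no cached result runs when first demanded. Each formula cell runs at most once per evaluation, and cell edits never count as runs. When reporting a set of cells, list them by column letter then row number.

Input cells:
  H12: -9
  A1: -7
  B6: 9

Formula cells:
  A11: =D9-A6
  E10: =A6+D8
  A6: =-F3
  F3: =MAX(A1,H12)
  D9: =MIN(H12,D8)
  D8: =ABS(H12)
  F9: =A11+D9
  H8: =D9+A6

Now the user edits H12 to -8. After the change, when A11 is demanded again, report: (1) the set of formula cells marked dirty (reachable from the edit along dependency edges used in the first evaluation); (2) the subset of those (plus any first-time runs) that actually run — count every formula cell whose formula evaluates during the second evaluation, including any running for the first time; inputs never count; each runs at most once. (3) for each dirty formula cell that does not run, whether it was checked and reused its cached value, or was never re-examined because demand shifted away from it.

The edit dirties: A6, A11, D8, D9, F3.
4 formula cells run: A11, D8, D9, F3.
Cache hits after checking: A6.
Note where the cutoff bites: A6 is checked, finds nothing changed, and keeps its cache.

First demand of the output computes:
  D8 = ABS(-9) = 9
  D9 = MIN(-9, 9) = -9
  F3 = MAX(-7, -9) = -7
  A6 = -(-7) = 7
  A11 = -9 - 7 = -16

After the edit, cleaning proceeds:
  D8: a read changed (H12 -9->-8) — executes, giving 8.
  D9: a read changed (H12 -9->-8; D8 9->8) — executes, giving -8.
  F3: a read changed (H12 -9->-8) — executes, giving -7 — identical to its old value.
  A6: dirty, but its reads are unchanged (F3 unchanged); cached 7 stands.
  A11: a read changed (D9 -9->-8) — executes, giving -15.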